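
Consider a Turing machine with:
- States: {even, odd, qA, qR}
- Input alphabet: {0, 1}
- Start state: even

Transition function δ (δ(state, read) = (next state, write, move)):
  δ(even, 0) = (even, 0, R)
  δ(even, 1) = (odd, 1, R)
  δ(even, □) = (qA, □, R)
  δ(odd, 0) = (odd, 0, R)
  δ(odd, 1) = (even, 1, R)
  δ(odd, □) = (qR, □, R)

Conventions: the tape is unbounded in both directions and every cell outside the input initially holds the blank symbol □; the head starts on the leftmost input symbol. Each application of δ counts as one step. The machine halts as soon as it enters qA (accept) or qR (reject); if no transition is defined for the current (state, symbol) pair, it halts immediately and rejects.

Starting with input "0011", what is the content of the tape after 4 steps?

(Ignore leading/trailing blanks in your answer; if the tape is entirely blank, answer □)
Step 0: [even]0011 (head at position 0)
Step 1: δ(even, 0) = (even, 0, R)  ⊢  0[even]011 (head at position 1)
Step 2: δ(even, 0) = (even, 0, R)  ⊢  00[even]11 (head at position 2)
Step 3: δ(even, 1) = (odd, 1, R)  ⊢  001[odd]1 (head at position 3)
Step 4: δ(odd, 1) = (even, 1, R)  ⊢  0011[even]□ (head at position 4)
Tape after 4 steps (ignoring surrounding blanks): 0011

Final answer: Tape: 0011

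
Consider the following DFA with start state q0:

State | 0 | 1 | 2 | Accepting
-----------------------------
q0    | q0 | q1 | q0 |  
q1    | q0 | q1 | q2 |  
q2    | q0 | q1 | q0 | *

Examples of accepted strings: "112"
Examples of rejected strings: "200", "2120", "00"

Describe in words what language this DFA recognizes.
strings over {0,1,2} ending with '12'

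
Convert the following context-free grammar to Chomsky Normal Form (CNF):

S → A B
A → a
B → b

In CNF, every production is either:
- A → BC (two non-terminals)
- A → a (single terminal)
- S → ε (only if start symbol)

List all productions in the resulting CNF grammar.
The grammar has no ε-productions or unit productions to eliminate.
S → A B is already in CNF (two non-terminals) – keep it.
A → a is already in CNF (single terminal) – keep it.
B → b is already in CNF (single terminal) – keep it.
Resulting CNF grammar (3 productions): A → a; B → b; S → A B

Final answer: A → a; B → b; S → A B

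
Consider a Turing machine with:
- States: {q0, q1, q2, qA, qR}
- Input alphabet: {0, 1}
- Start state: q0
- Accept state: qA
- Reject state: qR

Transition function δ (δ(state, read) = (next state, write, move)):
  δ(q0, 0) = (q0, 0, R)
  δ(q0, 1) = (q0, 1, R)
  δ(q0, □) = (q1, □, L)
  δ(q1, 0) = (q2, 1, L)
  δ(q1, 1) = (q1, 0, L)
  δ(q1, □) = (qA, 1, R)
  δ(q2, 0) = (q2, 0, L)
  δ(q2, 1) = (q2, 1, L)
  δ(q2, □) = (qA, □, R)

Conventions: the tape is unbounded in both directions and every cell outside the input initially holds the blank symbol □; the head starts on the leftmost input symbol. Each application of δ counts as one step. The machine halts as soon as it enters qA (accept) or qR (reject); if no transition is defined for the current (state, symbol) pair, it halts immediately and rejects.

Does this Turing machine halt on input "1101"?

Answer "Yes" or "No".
Step 0: [q0]1101 (head at position 0)
Step 1: δ(q0, 1) = (q0, 1, R)  ⊢  1[q0]101 (head at position 1)
Step 2: δ(q0, 1) = (q0, 1, R)  ⊢  11[q0]01 (head at position 2)
Step 3: δ(q0, 0) = (q0, 0, R)  ⊢  110[q0]1 (head at position 3)
Step 4: δ(q0, 1) = (q0, 1, R)  ⊢  1101[q0]□ (head at position 4)
Step 5: δ(q0, □) = (q1, □, L)  ⊢  110[q1]1□ (head at position 3)
Step 6: δ(q1, 1) = (q1, 0, L)  ⊢  11[q1]00□ (head at position 2)
Step 7: δ(q1, 0) = (q2, 1, L)  ⊢  1[q2]110□ (head at position 1)
Step 8: δ(q2, 1) = (q2, 1, L)  ⊢  [q2]1110□ (head at position 0)
Step 9: δ(q2, 1) = (q2, 1, L)  ⊢  [q2]□1110□ (head at position -1)
Step 10: δ(q2, □) = (qA, □, R)  ⊢  □[qA]1110□ (head at position 0)
The machine is in qA, so it halts and accepts.
It halts after 10 steps.

Final answer: Yes - halts after 10 steps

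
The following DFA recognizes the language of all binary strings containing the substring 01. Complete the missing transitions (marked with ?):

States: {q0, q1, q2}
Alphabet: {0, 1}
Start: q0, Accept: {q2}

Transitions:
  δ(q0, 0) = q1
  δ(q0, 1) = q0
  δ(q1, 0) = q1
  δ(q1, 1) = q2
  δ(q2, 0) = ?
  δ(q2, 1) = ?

What each state remembers (consistent with the given transitions and accept states):
  q0: 01 not seen yet and the last symbol was not 0
  q1: 01 not seen yet and the last symbol was 0
  q2: the substring 01 has already been seen
Filling in the missing entries:
  δ(q2, 0): in q2 (the substring 01 has already been seen), after reading 0 we have: the substring 01 has already been seen → q2
  δ(q2, 1): in q2 (the substring 01 has already been seen), after reading 1 we have: the substring 01 has already been seen → q2

Final answer: δ(q2, 0) = q2; δ(q2, 1) = q2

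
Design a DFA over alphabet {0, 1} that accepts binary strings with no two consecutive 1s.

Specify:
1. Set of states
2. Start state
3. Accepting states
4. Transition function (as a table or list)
One valid DFA (any DFA recognizing the same language is acceptable):
States: {q0, q1, dead}
Start: q0
Accepting: {q0, q1}
Transitions (accepting states marked with *):
State | 0 | 1 | Accepting
-------------------------
q0    | q0 | q1 | *
q1    | q0 | dead | *
dead  | dead | dead |  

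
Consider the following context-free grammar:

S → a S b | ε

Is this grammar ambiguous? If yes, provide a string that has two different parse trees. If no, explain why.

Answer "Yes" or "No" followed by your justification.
At every step exactly one production applies: if the remaining string to generate is non-empty it starts with a and ends with b, forcing S → a S b; if it is empty, S → ε is forced. Hence each string a^n b^n has exactly one derivation (S → a S b applied n times, then S → ε) and one parse tree.

Final answer: No - the grammar is unambiguous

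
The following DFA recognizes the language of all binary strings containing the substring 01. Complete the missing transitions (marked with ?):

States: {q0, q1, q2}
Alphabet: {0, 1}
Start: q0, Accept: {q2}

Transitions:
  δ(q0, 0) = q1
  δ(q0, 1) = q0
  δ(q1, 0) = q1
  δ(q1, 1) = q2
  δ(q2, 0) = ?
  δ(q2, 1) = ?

What each state remembers (consistent with the given transitions and accept states):
  q0: 01 not seen yet and the last symbol was not 0
  q1: 01 not seen yet and the last symbol was 0
  q2: the substring 01 has already been seen
Filling in the missing entries:
  δ(q2, 0): in q2 (the substring 01 has already been seen), after reading 0 we have: the substring 01 has already been seen → q2
  δ(q2, 1): in q2 (the substring 01 has already been seen), after reading 1 we have: the substring 01 has already been seen → q2

Final answer: δ(q2, 0) = q2; δ(q2, 1) = q2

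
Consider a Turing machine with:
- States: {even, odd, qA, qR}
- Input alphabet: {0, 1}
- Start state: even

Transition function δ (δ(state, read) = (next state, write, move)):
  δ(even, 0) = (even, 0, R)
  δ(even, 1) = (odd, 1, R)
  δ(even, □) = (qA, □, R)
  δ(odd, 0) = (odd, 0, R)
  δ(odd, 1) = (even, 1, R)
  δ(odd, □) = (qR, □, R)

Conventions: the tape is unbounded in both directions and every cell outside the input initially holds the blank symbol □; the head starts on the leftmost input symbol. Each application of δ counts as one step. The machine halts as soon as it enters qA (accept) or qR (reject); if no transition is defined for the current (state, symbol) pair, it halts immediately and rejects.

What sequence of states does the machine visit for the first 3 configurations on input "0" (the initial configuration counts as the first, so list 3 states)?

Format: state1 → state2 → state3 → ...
Step 0: [even]0 (head at position 0)
Step 1: δ(even, 0) = (even, 0, R)  ⊢  0[even]□ (head at position 1)
Step 2: δ(even, □) = (qA, □, R)  ⊢  0□[qA]□ (head at position 2)
Reading off the states of these 3 configurations: even → even → qA

Final answer: even → even → qA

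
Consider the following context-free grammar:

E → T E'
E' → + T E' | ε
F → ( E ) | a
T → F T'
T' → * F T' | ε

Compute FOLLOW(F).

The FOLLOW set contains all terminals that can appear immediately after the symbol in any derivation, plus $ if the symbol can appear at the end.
Useful FIRST sets: FIRST(E') = {+, ε}, FIRST(T') = {*, ε} (both E' and T' are nullable).
FOLLOW(E): E is the start symbol → $; E appears in F → ( E ) followed by ')' → FOLLOW(E) = {), $}.
FOLLOW(E'): E' appears at the right end of E → T E' and of E' → + T E', so FOLLOW(E') ⊇ FOLLOW(E) (the second occurrence adds nothing new). FOLLOW(E') = {), $}.
FOLLOW(T): in E → T E' and E' → + T E', T is followed by E': add FIRST(E') minus ε = {+}; since E' is nullable, also add FOLLOW(E) and FOLLOW(E') = {), $}. FOLLOW(T) = {+, ), $}.
FOLLOW(T'): T' appears at the right end of T → F T' and of T' → * F T', so FOLLOW(T') = FOLLOW(T) = {+, ), $}.
FOLLOW(F): in T → F T' and T' → * F T', F is followed by T': add FIRST(T') minus ε = {*}; since T' is nullable, also add FOLLOW(T) and FOLLOW(T') = {+, ), $}. FOLLOW(F) = {*, +, ), $}.

Final answer: {$, ), *, +}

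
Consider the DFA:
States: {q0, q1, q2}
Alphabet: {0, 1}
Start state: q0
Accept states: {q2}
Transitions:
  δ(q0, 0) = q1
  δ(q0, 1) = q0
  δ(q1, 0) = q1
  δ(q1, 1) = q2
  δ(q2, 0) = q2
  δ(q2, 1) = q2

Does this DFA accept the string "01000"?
Processing string "01000":
  q0 --0--> q1
  q1 --1--> q2
  q2 --0--> q2
  q2 --0--> q2
  q2 --0--> q2
Final state: q2
Accept states: {q2}
q2 is an accept state, so the string is accepted.

Final answer: Yes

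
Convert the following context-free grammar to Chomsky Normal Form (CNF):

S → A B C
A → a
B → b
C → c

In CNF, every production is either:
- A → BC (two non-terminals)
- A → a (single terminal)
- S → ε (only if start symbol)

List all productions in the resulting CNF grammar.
The grammar has no ε-productions or unit productions to eliminate.
A → a is already in CNF (single terminal) – keep it.
B → b is already in CNF (single terminal) – keep it.
C → c is already in CNF (single terminal) – keep it.
S → A B C has 3 symbols on the right: break it into binary productions S → A X0, X0 → B C.
Resulting CNF grammar (5 productions): A → a; B → b; C → c; S → A X0; X0 → B C

Final answer: A → a; B → b; C → c; S → A X0; X0 → B C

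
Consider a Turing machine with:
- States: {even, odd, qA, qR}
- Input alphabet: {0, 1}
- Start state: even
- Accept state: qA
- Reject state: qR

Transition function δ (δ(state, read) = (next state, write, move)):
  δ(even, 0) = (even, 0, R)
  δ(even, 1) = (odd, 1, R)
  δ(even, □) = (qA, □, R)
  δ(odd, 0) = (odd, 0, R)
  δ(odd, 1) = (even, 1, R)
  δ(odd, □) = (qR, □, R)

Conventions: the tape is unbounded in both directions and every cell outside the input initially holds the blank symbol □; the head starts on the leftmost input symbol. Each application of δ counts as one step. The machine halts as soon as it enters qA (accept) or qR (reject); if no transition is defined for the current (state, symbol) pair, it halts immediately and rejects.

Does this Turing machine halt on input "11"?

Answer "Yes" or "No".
Step 0: [even]11 (head at position 0)
Step 1: δ(even, 1) = (odd, 1, R)  ⊢  1[odd]1 (head at position 1)
Step 2: δ(odd, 1) = (even, 1, R)  ⊢  11[even]□ (head at position 2)
Step 3: δ(even, □) = (qA, □, R)  ⊢  11□[qA]□ (head at position 3)
The machine is in qA, so it halts and accepts.
It halts after 3 steps.

Final answer: Yes - halts after 3 steps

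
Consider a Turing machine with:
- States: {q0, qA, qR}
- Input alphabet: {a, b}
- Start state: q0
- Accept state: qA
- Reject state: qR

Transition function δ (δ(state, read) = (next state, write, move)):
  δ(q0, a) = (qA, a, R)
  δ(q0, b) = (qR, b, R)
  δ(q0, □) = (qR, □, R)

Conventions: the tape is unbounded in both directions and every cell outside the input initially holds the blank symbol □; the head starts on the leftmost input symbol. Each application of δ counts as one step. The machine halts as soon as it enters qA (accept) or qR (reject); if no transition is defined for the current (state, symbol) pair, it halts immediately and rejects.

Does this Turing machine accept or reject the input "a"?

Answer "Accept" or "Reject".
Step 0: [q0]a (head at position 0)
Step 1: δ(q0, a) = (qA, a, R)  ⊢  a[qA]□ (head at position 1)
The machine is in qA, so it halts and accepts.

Final answer: Accept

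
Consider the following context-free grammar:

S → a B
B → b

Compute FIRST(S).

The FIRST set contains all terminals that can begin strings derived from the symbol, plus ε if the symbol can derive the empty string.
S has the single production S → a B, whose right-hand side begins with the terminal a. So FIRST(S) = {a}.

Final answer: {a}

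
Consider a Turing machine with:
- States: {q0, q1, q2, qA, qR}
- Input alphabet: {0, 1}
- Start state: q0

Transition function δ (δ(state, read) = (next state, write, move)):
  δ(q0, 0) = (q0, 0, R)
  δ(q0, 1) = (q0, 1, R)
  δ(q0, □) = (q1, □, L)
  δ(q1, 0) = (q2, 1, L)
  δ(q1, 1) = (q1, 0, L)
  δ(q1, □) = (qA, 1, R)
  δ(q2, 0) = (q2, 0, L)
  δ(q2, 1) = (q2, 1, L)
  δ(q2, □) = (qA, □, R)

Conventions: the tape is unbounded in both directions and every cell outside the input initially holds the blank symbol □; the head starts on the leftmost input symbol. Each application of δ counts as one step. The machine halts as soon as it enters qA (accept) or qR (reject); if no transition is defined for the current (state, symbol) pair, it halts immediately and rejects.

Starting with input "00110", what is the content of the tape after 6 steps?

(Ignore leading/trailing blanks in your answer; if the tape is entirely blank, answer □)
Step 0: [q0]00110 (head at position 0)
Step 1: δ(q0, 0) = (q0, 0, R)  ⊢  0[q0]0110 (head at position 1)
Step 2: δ(q0, 0) = (q0, 0, R)  ⊢  00[q0]110 (head at position 2)
Step 3: δ(q0, 1) = (q0, 1, R)  ⊢  001[q0]10 (head at position 3)
Step 4: δ(q0, 1) = (q0, 1, R)  ⊢  0011[q0]0 (head at position 4)
Step 5: δ(q0, 0) = (q0, 0, R)  ⊢  00110[q0]□ (head at position 5)
Step 6: δ(q0, □) = (q1, □, L)  ⊢  0011[q1]0□ (head at position 4)
Tape after 6 steps (ignoring surrounding blanks): 00110

Final answer: Tape: 00110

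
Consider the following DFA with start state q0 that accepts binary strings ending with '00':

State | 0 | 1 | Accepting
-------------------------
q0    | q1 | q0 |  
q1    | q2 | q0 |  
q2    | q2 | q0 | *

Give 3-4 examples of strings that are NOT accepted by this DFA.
Any strings that end in a non-accepting state work; for example:
"0": q0 → q1; q1 is not accepting → rejected
"010": q0 → q1 → q0 → q1; q1 is not accepting → rejected
"0001": q0 → q1 → q2 → q2 → q0; q0 is not accepting → rejected
"1111": q0 → q0 → q0 → q0 → q0; q0 is not accepting → rejected

Final answer: "0", "010", "0001", "1111"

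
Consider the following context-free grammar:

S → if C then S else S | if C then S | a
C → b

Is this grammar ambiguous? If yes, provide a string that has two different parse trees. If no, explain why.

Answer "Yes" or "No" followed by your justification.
The 'dangling else' can attach to either if. Two leftmost derivations of  if b then if b then a else a:
  (1) S ⇒ if C then S else S ⇒ if b then S else S ⇒ if b then if C then S else S ⇒ if b then if b then S else S ⇒ if b then if b then a else S ⇒ if b then if b then a else a   (else belongs to the outer if)
  (2) S ⇒ if C then S ⇒ if b then S ⇒ if b then if C then S else S ⇒ if b then if b then S else S ⇒ if b then if b then a else S ⇒ if b then if b then a else a   (else belongs to the inner if)
Two distinct parse trees for the same string, so the grammar is ambiguous.

Final answer: Yes - the string 'if b then if b then a else a' has two distinct leftmost derivations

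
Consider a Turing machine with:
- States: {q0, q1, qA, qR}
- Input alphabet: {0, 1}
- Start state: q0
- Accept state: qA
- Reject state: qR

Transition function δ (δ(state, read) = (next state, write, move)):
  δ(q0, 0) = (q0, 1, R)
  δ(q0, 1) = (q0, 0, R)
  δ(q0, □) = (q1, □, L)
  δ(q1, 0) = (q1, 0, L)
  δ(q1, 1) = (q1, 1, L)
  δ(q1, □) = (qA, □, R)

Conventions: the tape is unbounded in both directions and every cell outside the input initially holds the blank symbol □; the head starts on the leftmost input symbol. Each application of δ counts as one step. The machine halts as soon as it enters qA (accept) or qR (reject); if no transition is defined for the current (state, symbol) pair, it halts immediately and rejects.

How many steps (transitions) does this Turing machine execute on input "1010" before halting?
Step 0: [q0]1010 (head at position 0)
Step 1: δ(q0, 1) = (q0, 0, R)  ⊢  0[q0]010 (head at position 1)
Step 2: δ(q0, 0) = (q0, 1, R)  ⊢  01[q0]10 (head at position 2)
Step 3: δ(q0, 1) = (q0, 0, R)  ⊢  010[q0]0 (head at position 3)
Step 4: δ(q0, 0) = (q0, 1, R)  ⊢  0101[q0]□ (head at position 4)
Step 5: δ(q0, □) = (q1, □, L)  ⊢  010[q1]1□ (head at position 3)
Step 6: δ(q1, 1) = (q1, 1, L)  ⊢  01[q1]01□ (head at position 2)
Step 7: δ(q1, 0) = (q1, 0, L)  ⊢  0[q1]101□ (head at position 1)
Step 8: δ(q1, 1) = (q1, 1, L)  ⊢  [q1]0101□ (head at position 0)
Step 9: δ(q1, 0) = (q1, 0, L)  ⊢  [q1]□0101□ (head at position -1)
Step 10: δ(q1, □) = (qA, □, R)  ⊢  □[qA]0101□ (head at position 0)
The machine is in qA, so it halts and accepts.
Number of transitions executed: 10.

Final answer: 10 steps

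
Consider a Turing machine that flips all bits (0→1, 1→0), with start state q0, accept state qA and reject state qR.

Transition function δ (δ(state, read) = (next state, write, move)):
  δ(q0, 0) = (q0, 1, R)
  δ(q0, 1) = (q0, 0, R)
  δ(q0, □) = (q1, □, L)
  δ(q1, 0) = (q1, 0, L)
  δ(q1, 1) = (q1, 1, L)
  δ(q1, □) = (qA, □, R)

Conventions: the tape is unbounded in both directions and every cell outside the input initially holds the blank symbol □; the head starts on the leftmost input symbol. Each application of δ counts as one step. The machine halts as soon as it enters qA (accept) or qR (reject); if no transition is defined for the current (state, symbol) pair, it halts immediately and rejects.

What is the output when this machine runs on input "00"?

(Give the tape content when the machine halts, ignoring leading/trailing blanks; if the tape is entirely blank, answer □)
Step 0: [q0]00 (head at position 0)
Step 1: δ(q0, 0) = (q0, 1, R)  ⊢  1[q0]0 (head at position 1)
Step 2: δ(q0, 0) = (q0, 1, R)  ⊢  11[q0]□ (head at position 2)
Step 3: δ(q0, □) = (q1, □, L)  ⊢  1[q1]1□ (head at position 1)
Step 4: δ(q1, 1) = (q1, 1, L)  ⊢  [q1]11□ (head at position 0)
Step 5: δ(q1, 1) = (q1, 1, L)  ⊢  [q1]□11□ (head at position -1)
Step 6: δ(q1, □) = (qA, □, R)  ⊢  □[qA]11□ (head at position 0)
The machine is in qA, so it halts and accepts.
Tape content when halted (ignoring surrounding blanks): 11

Final answer: Output: 11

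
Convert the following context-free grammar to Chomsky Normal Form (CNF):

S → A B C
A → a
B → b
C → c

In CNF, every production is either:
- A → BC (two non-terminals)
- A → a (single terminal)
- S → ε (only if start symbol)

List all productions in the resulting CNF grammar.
The grammar has no ε-productions or unit productions to eliminate.
A → a is already in CNF (single terminal) – keep it.
B → b is already in CNF (single terminal) – keep it.
C → c is already in CNF (single terminal) – keep it.
S → A B C has 3 symbols on the right: break it into binary productions S → A X0, X0 → B C.
Resulting CNF grammar (5 productions): A → a; B → b; C → c; S → A X0; X0 → B C

Final answer: A → a; B → b; C → c; S → A X0; X0 → B C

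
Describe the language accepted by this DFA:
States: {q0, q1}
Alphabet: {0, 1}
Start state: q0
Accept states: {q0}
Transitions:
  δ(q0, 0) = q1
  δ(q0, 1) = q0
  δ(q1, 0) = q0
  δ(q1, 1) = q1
Analyzing the DFA structure:
Start state: q0
Accept states: {q0}
Interpreting what each state remembers (checking against the transitions):
  q0: an even number of 0s has been read so far
  q1: an odd number of 0s has been read so far
  δ(q0, 0): in q0 (an even number of 0s has been read so far), after reading 0 we have: an odd number of 0s has been read so far → q1
  δ(q0, 1): in q0 (an even number of 0s has been read so far), after reading 1 we have: an even number of 0s has been read so far → q0
  δ(q1, 0): in q1 (an odd number of 0s has been read so far), after reading 0 we have: an even number of 0s has been read so far → q0
  δ(q1, 1): in q1 (an odd number of 0s has been read so far), after reading 1 we have: an odd number of 0s has been read so far → q1
A string is accepted iff it ends in {q0}, i.e. an even number of 0s has been read so far.
Language: All binary strings with an even number of 0s

Final answer: All binary strings with an even number of 0s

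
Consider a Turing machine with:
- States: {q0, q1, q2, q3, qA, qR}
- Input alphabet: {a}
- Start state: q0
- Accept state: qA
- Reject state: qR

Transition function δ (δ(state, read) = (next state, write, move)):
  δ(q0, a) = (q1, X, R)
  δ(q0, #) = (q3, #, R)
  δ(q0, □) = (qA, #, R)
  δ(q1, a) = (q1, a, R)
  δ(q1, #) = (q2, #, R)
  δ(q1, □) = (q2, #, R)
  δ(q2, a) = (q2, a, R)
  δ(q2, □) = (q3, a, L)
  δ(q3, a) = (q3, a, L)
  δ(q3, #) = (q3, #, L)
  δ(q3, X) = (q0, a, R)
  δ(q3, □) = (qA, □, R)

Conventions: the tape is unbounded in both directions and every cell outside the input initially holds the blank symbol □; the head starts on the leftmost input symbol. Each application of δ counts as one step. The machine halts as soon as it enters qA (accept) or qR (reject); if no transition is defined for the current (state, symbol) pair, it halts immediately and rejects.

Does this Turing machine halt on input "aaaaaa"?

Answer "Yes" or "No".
Trace (configuration after each step, as tape_left[state]tape_right with head position):
Step 0: [q0]aaaaaa (head at position 0)
Step 1: X[q1]aaaaa (head 1)
Step 2: Xa[q1]aaaa (head 2)
Step 3: Xaa[q1]aaa (head 3)
Step 4: Xaaa[q1]aa (head 4)
Step 5: Xaaaa[q1]a (head 5)
Step 6: Xaaaaa[q1]□ (head 6)
Step 7: Xaaaaa#[q2]□ (head 7)
Step 8: Xaaaaa[q3]#a (head 6)
Step 9: Xaaaa[q3]a#a (head 5)
Step 10: Xaaa[q3]aa#a (head 4)
Step 11: Xaa[q3]aaa#a (head 3)
Step 12: Xa[q3]aaaa#a (head 2)
Step 13: X[q3]aaaaa#a (head 1)
Step 14: [q3]Xaaaaa#a (head 0)
Step 15: a[q0]aaaaa#a (head 1)
Step 16: aX[q1]aaaa#a (head 2)
Step 17: aXa[q1]aaa#a (head 3)
Step 18: aXaa[q1]aa#a (head 4)
Step 19: aXaaa[q1]a#a (head 5)
Step 20: aXaaaa[q1]#a (head 6)
Step 21: aXaaaa#[q2]a (head 7)
Step 22: aXaaaa#a[q2]□ (head 8)
Step 23: aXaaaa#[q3]aa (head 7)
Step 24: aXaaaa[q3]#aa (head 6)
Step 25: aXaaa[q3]a#aa (head 5)
Step 26: aXaa[q3]aa#aa (head 4)
Step 27: aXa[q3]aaa#aa (head 3)
Step 28: aX[q3]aaaa#aa (head 2)
Step 29: a[q3]Xaaaa#aa (head 1)
Step 30: aa[q0]aaaa#aa (head 2)
Step 31: aaX[q1]aaa#aa (head 3)
Step 32: aaXa[q1]aa#aa (head 4)
Step 33: aaXaa[q1]a#aa (head 5)
Step 34: aaXaaa[q1]#aa (head 6)
Step 35: aaXaaa#[q2]aa (head 7)
Step 36: aaXaaa#a[q2]a (head 8)
Step 37: aaXaaa#aa[q2]□ (head 9)
Step 38: aaXaaa#a[q3]aa (head 8)
Step 39: aaXaaa#[q3]aaa (head 7)
Step 40: aaXaaa[q3]#aaa (head 6)
Step 41: aaXaa[q3]a#aaa (head 5)
Step 42: aaXa[q3]aa#aaa (head 4)
Step 43: aaX[q3]aaa#aaa (head 3)
Step 44: aa[q3]Xaaa#aaa (head 2)
Step 45: aaa[q0]aaa#aaa (head 3)
Step 46: aaaX[q1]aa#aaa (head 4)
Step 47: aaaXa[q1]a#aaa (head 5)
Step 48: aaaXaa[q1]#aaa (head 6)
Step 49: aaaXaa#[q2]aaa (head 7)
Step 50: aaaXaa#a[q2]aa (head 8)
Step 51: aaaXaa#aa[q2]a (head 9)
Step 52: aaaXaa#aaa[q2]□ (head 10)
Step 53: aaaXaa#aa[q3]aa (head 9)
Step 54: aaaXaa#a[q3]aaa (head 8)
Step 55: aaaXaa#[q3]aaaa (head 7)
Step 56: aaaXaa[q3]#aaaa (head 6)
Step 57: aaaXa[q3]a#aaaa (head 5)
Step 58: aaaX[q3]aa#aaaa (head 4)
Step 59: aaa[q3]Xaa#aaaa (head 3)
Step 60: aaaa[q0]aa#aaaa (head 4)
Step 61: aaaaX[q1]a#aaaa (head 5)
Step 62: aaaaXa[q1]#aaaa (head 6)
Step 63: aaaaXa#[q2]aaaa (head 7)
Step 64: aaaaXa#a[q2]aaa (head 8)
Step 65: aaaaXa#aa[q2]aa (head 9)
Step 66: aaaaXa#aaa[q2]a (head 10)
Step 67: aaaaXa#aaaa[q2]□ (head 11)
Step 68: aaaaXa#aaa[q3]aa (head 10)
Step 69: aaaaXa#aa[q3]aaa (head 9)
Step 70: aaaaXa#a[q3]aaaa (head 8)
Step 71: aaaaXa#[q3]aaaaa (head 7)
Step 72: aaaaXa[q3]#aaaaa (head 6)
Step 73: aaaaX[q3]a#aaaaa (head 5)
Step 74: aaaa[q3]Xa#aaaaa (head 4)
Step 75: aaaaa[q0]a#aaaaa (head 5)
Step 76: aaaaaX[q1]#aaaaa (head 6)
Step 77: aaaaaX#[q2]aaaaa (head 7)
Step 78: aaaaaX#a[q2]aaaa (head 8)
Step 79: aaaaaX#aa[q2]aaa (head 9)
Step 80: aaaaaX#aaa[q2]aa (head 10)
Step 81: aaaaaX#aaaa[q2]a (head 11)
Step 82: aaaaaX#aaaaa[q2]□ (head 12)
Step 83: aaaaaX#aaaa[q3]aa (head 11)
Step 84: aaaaaX#aaa[q3]aaa (head 10)
Step 85: aaaaaX#aa[q3]aaaa (head 9)
Step 86: aaaaaX#a[q3]aaaaa (head 8)
Step 87: aaaaaX#[q3]aaaaaa (head 7)
Step 88: aaaaaX[q3]#aaaaaa (head 6)
Step 89: aaaaa[q3]X#aaaaaa (head 5)
Step 90: aaaaaa[q0]#aaaaaa (head 6)
Step 91: aaaaaa#[q3]aaaaaa (head 7)
Step 92: aaaaaa[q3]#aaaaaa (head 6)
Step 93: aaaaa[q3]a#aaaaaa (head 5)
Step 94: aaaa[q3]aa#aaaaaa (head 4)
Step 95: aaa[q3]aaa#aaaaaa (head 3)
Step 96: aa[q3]aaaa#aaaaaa (head 2)
Step 97: a[q3]aaaaa#aaaaaa (head 1)
Step 98: [q3]aaaaaa#aaaaaa (head 0)
Step 99: [q3]□aaaaaa#aaaaaa (head -1)
Step 100: □[qA]aaaaaa#aaaaaa (head 0)
The machine is in qA, so it halts and accepts.
It halts after 100 steps.

Final answer: Yes - halts after 100 steps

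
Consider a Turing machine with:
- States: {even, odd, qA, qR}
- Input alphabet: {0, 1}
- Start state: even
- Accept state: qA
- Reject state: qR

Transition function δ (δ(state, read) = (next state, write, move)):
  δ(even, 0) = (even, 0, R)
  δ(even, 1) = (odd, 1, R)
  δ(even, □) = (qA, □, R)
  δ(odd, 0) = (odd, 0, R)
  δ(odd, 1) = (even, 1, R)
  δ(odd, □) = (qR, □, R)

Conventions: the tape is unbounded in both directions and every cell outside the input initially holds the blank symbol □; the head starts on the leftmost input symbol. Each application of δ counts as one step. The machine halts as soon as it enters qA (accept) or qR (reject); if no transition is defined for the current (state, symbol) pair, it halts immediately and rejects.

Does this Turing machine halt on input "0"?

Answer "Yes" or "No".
Step 0: [even]0 (head at position 0)
Step 1: δ(even, 0) = (even, 0, R)  ⊢  0[even]□ (head at position 1)
Step 2: δ(even, □) = (qA, □, R)  ⊢  0□[qA]□ (head at position 2)
The machine is in qA, so it halts and accepts.
It halts after 2 steps.

Final answer: Yes - halts after 2 steps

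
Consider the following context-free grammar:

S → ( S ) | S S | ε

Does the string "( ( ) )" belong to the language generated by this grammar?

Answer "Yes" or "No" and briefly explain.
A derivation exists: S ⇒ ( S ) ⇒ ( ( S ) ) ⇒ ( ( ) ) (using S → ( S ) twice, then S → ε).

Final answer: Yes - a valid derivation exists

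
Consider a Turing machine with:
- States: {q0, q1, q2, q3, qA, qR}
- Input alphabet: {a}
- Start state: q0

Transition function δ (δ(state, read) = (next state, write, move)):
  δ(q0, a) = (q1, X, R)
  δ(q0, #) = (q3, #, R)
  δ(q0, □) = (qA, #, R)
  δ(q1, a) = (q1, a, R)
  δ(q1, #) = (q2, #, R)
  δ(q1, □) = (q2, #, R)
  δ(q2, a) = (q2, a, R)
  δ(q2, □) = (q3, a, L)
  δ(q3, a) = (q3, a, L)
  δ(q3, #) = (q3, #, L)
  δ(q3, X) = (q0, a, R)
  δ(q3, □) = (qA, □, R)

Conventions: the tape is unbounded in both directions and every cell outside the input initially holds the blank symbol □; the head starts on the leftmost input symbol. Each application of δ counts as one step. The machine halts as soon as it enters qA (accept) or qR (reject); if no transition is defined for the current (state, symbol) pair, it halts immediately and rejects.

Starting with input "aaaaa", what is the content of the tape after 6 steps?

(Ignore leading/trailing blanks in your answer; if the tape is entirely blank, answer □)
Step 0: [q0]aaaaa (head at position 0)
Step 1: δ(q0, a) = (q1, X, R)  ⊢  X[q1]aaaa (head at position 1)
Step 2: δ(q1, a) = (q1, a, R)  ⊢  Xa[q1]aaa (head at position 2)
Step 3: δ(q1, a) = (q1, a, R)  ⊢  Xaa[q1]aa (head at position 3)
Step 4: δ(q1, a) = (q1, a, R)  ⊢  Xaaa[q1]a (head at position 4)
Step 5: δ(q1, a) = (q1, a, R)  ⊢  Xaaaa[q1]□ (head at position 5)
Step 6: δ(q1, □) = (q2, #, R)  ⊢  Xaaaa#[q2]□ (head at position 6)
Tape after 6 steps (ignoring surrounding blanks): Xaaaa#

Final answer: Tape: Xaaaa#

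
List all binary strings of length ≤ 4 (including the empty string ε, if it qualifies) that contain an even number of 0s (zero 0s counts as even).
Checking every binary string of length 0 to 4:
  Length 0: accepted: ε | rejected: (none)
  Length 1: accepted: 1 | rejected: 0
  Length 2: accepted: 00, 11 | rejected: 01, 10
  Length 3: accepted: 001, 010, 100, 111 | rejected: 000, 011, 101, 110
  Length 4: accepted: 0000, 0011, 0101, 0110, 1001, 1010, 1100, 1111 | rejected: 0001, 0010, 0100, 0111, 1000, 1011, 1101, 1110
Total: 16 string(s).

Final answer: ε, 1, 00, 11, 001, 010, 100, 111, 0000, 0011, 0101, 0110, 1001, 1010, 1100, 1111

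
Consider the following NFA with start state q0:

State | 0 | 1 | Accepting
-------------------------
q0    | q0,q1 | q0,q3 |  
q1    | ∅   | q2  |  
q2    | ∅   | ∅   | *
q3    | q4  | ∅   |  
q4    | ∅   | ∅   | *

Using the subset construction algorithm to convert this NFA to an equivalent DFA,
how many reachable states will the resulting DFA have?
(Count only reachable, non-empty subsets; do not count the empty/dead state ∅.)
Start subset: {q0}
{q0}: on 0 → {q0, q1}, on 1 → {q0, q3}
{q0, q1}: on 0 → {q0, q1}, on 1 → {q0, q2, q3}
{q0, q3}: on 0 → {q0, q1, q4}, on 1 → {q0, q3}
{q0, q2, q3}: on 0 → {q0, q1, q4}, on 1 → {q0, q3}
{q0, q1, q4}: on 0 → {q0, q1}, on 1 → {q0, q2, q3}
Reachable non-empty subsets: {q0}, {q0, q1}, {q0, q3}, {q0, q2, q3}, {q0, q1, q4} — 5 in total.

Final answer: 5 states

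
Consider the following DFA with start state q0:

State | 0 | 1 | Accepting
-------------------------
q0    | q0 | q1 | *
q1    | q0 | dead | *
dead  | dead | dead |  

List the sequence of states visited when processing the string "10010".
q0 → q1 → q0 → q0 → q1 → q0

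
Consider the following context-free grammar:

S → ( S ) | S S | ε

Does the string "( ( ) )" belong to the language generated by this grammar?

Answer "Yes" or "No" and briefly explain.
A derivation exists: S ⇒ ( S ) ⇒ ( ( S ) ) ⇒ ( ( ) ) (using S → ( S ) twice, then S → ε).

Final answer: Yes - a valid derivation exists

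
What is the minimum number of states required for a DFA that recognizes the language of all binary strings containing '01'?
Language: binary strings containing '01'
Lower bound (Myhill–Nerode): the prefixes ε, 0, 01 are pairwise distinguishable:
  ε vs 01: suffix ε distinguishes them (ε is rejected, 01 is accepted)
  0 vs 01: suffix ε distinguishes them (0 is rejected, 01 is accepted)
  ε vs 0: suffix 1 distinguishes them (ε·1 = 1 is rejected, 0·1 = 01 is accepted)
So any DFA needs at least 3 states.
Upper bound: a DFA with 3 states exists (one state per class above: 'no progress', 'last symbol 0', and 'seen 01' (accepting sink)).
Minimum states: 3

Final answer: 3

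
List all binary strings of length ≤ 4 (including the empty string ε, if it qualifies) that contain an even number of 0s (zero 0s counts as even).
Checking every binary string of length 0 to 4:
  Length 0: accepted: ε | rejected: (none)
  Length 1: accepted: 1 | rejected: 0
  Length 2: accepted: 00, 11 | rejected: 01, 10
  Length 3: accepted: 001, 010, 100, 111 | rejected: 000, 011, 101, 110
  Length 4: accepted: 0000, 0011, 0101, 0110, 1001, 1010, 1100, 1111 | rejected: 0001, 0010, 0100, 0111, 1000, 1011, 1101, 1110
Total: 16 string(s).

Final answer: ε, 1, 00, 11, 001, 010, 100, 111, 0000, 0011, 0101, 0110, 1001, 1010, 1100, 1111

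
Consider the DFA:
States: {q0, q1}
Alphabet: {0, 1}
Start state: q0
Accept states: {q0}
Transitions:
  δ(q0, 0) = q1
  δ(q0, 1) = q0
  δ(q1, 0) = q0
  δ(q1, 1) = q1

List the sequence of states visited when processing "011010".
Starting at q0
Read '0': q0 -> q1
Read '1': q1 -> q1
Read '1': q1 -> q1
Read '0': q1 -> q0
Read '1': q0 -> q0
Read '0': q0 -> q1

Final answer: q0 -> q1 -> q1 -> q1 -> q0 -> q0 -> q1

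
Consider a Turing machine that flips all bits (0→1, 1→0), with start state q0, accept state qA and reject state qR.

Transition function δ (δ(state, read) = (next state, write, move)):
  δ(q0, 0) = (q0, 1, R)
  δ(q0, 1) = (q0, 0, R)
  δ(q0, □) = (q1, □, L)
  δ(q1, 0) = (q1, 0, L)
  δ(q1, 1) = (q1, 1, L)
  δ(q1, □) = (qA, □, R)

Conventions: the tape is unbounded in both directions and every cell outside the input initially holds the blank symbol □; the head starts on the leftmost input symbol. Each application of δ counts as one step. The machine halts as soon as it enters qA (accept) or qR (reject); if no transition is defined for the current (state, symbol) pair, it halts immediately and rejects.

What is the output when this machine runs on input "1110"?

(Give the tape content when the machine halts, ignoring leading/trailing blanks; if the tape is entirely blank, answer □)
Step 0: [q0]1110 (head at position 0)
Step 1: δ(q0, 1) = (q0, 0, R)  ⊢  0[q0]110 (head at position 1)
Step 2: δ(q0, 1) = (q0, 0, R)  ⊢  00[q0]10 (head at position 2)
Step 3: δ(q0, 1) = (q0, 0, R)  ⊢  000[q0]0 (head at position 3)
Step 4: δ(q0, 0) = (q0, 1, R)  ⊢  0001[q0]□ (head at position 4)
Step 5: δ(q0, □) = (q1, □, L)  ⊢  000[q1]1□ (head at position 3)
Step 6: δ(q1, 1) = (q1, 1, L)  ⊢  00[q1]01□ (head at position 2)
Step 7: δ(q1, 0) = (q1, 0, L)  ⊢  0[q1]001□ (head at position 1)
Step 8: δ(q1, 0) = (q1, 0, L)  ⊢  [q1]0001□ (head at position 0)
Step 9: δ(q1, 0) = (q1, 0, L)  ⊢  [q1]□0001□ (head at position -1)
Step 10: δ(q1, □) = (qA, □, R)  ⊢  □[qA]0001□ (head at position 0)
The machine is in qA, so it halts and accepts.
Tape content when halted (ignoring surrounding blanks): 0001

Final answer: Output: 0001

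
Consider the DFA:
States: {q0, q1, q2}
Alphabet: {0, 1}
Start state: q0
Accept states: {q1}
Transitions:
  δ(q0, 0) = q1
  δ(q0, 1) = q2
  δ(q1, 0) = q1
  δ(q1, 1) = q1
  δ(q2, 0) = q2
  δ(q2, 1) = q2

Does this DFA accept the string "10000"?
Processing string "10000":
  q0 --1--> q2
  q2 --0--> q2
  q2 --0--> q2
  q2 --0--> q2
  q2 --0--> q2
Final state: q2
Accept states: {q1}
q2 is not an accept state, so the string is rejected.

Final answer: No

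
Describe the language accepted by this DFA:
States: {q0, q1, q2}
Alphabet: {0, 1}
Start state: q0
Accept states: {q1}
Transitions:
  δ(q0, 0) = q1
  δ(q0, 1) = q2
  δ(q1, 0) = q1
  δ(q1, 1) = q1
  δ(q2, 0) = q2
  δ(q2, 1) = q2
Analyzing the DFA structure:
Start state: q0
Accept states: {q1}
Interpreting what each state remembers (checking against the transitions):
  q0: nothing has been read yet
  q1: the first symbol was 0
  q2: the first symbol was 1 (trap state)
  δ(q0, 0): in q0 (nothing has been read yet), after reading 0 we have: the first symbol was 0 → q1
  δ(q0, 1): in q0 (nothing has been read yet), after reading 1 we have: the first symbol was 1 (trap state) → q2
  δ(q1, 0): in q1 (the first symbol was 0), after reading 0 we have: the first symbol was 0 → q1
  δ(q1, 1): in q1 (the first symbol was 0), after reading 1 we have: the first symbol was 0 → q1
  δ(q2, 0): in q2 (the first symbol was 1 (trap state)), after reading 0 we have: the first symbol was 1 (trap state) → q2
  δ(q2, 1): in q2 (the first symbol was 1 (trap state)), after reading 1 we have: the first symbol was 1 (trap state) → q2
A string is accepted iff it ends in {q1}, i.e. the first symbol was 0.
Language: All binary strings starting with 0

Final answer: All binary strings starting with 0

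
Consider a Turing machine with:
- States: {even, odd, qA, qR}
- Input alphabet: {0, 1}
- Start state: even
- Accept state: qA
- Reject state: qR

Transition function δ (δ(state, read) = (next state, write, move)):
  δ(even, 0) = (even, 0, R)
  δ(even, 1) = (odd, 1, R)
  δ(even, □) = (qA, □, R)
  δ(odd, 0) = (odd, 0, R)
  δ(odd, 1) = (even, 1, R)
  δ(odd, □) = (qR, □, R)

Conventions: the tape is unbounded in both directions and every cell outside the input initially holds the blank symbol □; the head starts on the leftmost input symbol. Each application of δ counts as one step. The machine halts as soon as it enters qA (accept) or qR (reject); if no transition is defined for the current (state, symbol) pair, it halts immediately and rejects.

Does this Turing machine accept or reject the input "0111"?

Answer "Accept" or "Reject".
Step 0: [even]0111 (head at position 0)
Step 1: δ(even, 0) = (even, 0, R)  ⊢  0[even]111 (head at position 1)
Step 2: δ(even, 1) = (odd, 1, R)  ⊢  01[odd]11 (head at position 2)
Step 3: δ(odd, 1) = (even, 1, R)  ⊢  011[even]1 (head at position 3)
Step 4: δ(even, 1) = (odd, 1, R)  ⊢  0111[odd]□ (head at position 4)
Step 5: δ(odd, □) = (qR, □, R)  ⊢  0111□[qR]□ (head at position 5)
The machine is in qR, so it halts and rejects.

Final answer: Reject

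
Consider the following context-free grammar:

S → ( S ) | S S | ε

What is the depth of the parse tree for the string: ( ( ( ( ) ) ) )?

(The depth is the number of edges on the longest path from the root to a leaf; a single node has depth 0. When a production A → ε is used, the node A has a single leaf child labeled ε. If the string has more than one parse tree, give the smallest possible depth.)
The string is 4 nested pairs. The shallowest parse tree applies S → ( S ) 4 times (one node per nested pair, each a child of the previous) and then S → ε in the middle.
S nodes at depths 0..4, ε leaf at depth 5; parentheses leaves are at depths 1..4.
(Using S → S S with an S → ε child anywhere only adds levels, so it cannot give a shallower tree.)
Depth = 5.

Final answer: 5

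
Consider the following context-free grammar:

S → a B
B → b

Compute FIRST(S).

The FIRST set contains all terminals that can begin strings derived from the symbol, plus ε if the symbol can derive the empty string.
S has the single production S → a B, whose right-hand side begins with the terminal a. So FIRST(S) = {a}.

Final answer: {a}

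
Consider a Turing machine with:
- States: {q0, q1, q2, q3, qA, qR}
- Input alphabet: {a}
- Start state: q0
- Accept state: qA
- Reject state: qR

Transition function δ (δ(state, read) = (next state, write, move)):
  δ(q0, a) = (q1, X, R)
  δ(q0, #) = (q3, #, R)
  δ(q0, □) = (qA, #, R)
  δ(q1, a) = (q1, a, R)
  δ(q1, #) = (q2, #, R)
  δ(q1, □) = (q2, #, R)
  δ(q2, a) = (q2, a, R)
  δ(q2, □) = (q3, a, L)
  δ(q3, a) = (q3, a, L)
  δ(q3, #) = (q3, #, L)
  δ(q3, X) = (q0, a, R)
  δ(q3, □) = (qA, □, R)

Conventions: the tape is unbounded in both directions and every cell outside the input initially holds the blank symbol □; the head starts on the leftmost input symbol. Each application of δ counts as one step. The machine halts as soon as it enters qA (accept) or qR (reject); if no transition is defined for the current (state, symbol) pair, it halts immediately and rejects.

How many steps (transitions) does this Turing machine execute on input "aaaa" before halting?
Trace (configuration after each step, as tape_left[state]tape_right with head position):
Step 0: [q0]aaaa (head at position 0)
Step 1: X[q1]aaa (head 1)
Step 2: Xa[q1]aa (head 2)
Step 3: Xaa[q1]a (head 3)
Step 4: Xaaa[q1]□ (head 4)
Step 5: Xaaa#[q2]□ (head 5)
Step 6: Xaaa[q3]#a (head 4)
Step 7: Xaa[q3]a#a (head 3)
Step 8: Xa[q3]aa#a (head 2)
Step 9: X[q3]aaa#a (head 1)
Step 10: [q3]Xaaa#a (head 0)
Step 11: a[q0]aaa#a (head 1)
Step 12: aX[q1]aa#a (head 2)
Step 13: aXa[q1]a#a (head 3)
Step 14: aXaa[q1]#a (head 4)
Step 15: aXaa#[q2]a (head 5)
Step 16: aXaa#a[q2]□ (head 6)
Step 17: aXaa#[q3]aa (head 5)
Step 18: aXaa[q3]#aa (head 4)
Step 19: aXa[q3]a#aa (head 3)
Step 20: aX[q3]aa#aa (head 2)
Step 21: a[q3]Xaa#aa (head 1)
Step 22: aa[q0]aa#aa (head 2)
Step 23: aaX[q1]a#aa (head 3)
Step 24: aaXa[q1]#aa (head 4)
Step 25: aaXa#[q2]aa (head 5)
Step 26: aaXa#a[q2]a (head 6)
Step 27: aaXa#aa[q2]□ (head 7)
Step 28: aaXa#a[q3]aa (head 6)
Step 29: aaXa#[q3]aaa (head 5)
Step 30: aaXa[q3]#aaa (head 4)
Step 31: aaX[q3]a#aaa (head 3)
Step 32: aa[q3]Xa#aaa (head 2)
Step 33: aaa[q0]a#aaa (head 3)
Step 34: aaaX[q1]#aaa (head 4)
Step 35: aaaX#[q2]aaa (head 5)
Step 36: aaaX#a[q2]aa (head 6)
Step 37: aaaX#aa[q2]a (head 7)
Step 38: aaaX#aaa[q2]□ (head 8)
Step 39: aaaX#aa[q3]aa (head 7)
Step 40: aaaX#a[q3]aaa (head 6)
Step 41: aaaX#[q3]aaaa (head 5)
Step 42: aaaX[q3]#aaaa (head 4)
Step 43: aaa[q3]X#aaaa (head 3)
Step 44: aaaa[q0]#aaaa (head 4)
Step 45: aaaa#[q3]aaaa (head 5)
Step 46: aaaa[q3]#aaaa (head 4)
Step 47: aaa[q3]a#aaaa (head 3)
Step 48: aa[q3]aa#aaaa (head 2)
Step 49: a[q3]aaa#aaaa (head 1)
Step 50: [q3]aaaa#aaaa (head 0)
Step 51: [q3]□aaaa#aaaa (head -1)
Step 52: □[qA]aaaa#aaaa (head 0)
The machine is in qA, so it halts and accepts.
Number of transitions executed: 52.

Final answer: 52 steps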